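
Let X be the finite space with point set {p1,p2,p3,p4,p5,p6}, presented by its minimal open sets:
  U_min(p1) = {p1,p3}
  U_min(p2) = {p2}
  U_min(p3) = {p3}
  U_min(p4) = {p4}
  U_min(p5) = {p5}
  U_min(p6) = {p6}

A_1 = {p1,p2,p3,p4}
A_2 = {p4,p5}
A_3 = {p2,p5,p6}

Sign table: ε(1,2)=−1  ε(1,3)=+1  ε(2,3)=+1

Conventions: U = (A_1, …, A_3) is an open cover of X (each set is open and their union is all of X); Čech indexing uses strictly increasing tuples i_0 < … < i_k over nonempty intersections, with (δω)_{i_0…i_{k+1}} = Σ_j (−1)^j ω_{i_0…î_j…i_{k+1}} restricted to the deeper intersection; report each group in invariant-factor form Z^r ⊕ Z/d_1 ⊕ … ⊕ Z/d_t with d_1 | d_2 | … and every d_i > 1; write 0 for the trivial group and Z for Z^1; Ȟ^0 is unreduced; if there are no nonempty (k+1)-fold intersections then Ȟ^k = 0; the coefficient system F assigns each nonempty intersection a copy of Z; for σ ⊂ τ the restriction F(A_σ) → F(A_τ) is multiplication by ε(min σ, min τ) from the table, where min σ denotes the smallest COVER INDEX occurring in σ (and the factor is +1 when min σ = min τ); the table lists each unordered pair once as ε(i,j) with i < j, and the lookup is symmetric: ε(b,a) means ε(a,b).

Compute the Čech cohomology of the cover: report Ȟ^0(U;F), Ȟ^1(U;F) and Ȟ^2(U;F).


intersection data:
  A12={p4} A13={p2} A23={p5}
C dims 3,3; δ0: rk 3, SNF 1^2·2
Ȟ^0 = (3 − 3) − 0 = 0, so Ȟ^0 ≅ 0
Ȟ^1 = (3 − 0) − 3 = 0 plus torsion [2], so Ȟ^1 ≅ Z/2
Ȟ^2 = (0 − 0) − 0 = 0, so Ȟ^2 ≅ 0

Ȟ^0(U;F) ≅ 0; Ȟ^1(U;F) ≅ Z/2; Ȟ^2(U;F) ≅ 0


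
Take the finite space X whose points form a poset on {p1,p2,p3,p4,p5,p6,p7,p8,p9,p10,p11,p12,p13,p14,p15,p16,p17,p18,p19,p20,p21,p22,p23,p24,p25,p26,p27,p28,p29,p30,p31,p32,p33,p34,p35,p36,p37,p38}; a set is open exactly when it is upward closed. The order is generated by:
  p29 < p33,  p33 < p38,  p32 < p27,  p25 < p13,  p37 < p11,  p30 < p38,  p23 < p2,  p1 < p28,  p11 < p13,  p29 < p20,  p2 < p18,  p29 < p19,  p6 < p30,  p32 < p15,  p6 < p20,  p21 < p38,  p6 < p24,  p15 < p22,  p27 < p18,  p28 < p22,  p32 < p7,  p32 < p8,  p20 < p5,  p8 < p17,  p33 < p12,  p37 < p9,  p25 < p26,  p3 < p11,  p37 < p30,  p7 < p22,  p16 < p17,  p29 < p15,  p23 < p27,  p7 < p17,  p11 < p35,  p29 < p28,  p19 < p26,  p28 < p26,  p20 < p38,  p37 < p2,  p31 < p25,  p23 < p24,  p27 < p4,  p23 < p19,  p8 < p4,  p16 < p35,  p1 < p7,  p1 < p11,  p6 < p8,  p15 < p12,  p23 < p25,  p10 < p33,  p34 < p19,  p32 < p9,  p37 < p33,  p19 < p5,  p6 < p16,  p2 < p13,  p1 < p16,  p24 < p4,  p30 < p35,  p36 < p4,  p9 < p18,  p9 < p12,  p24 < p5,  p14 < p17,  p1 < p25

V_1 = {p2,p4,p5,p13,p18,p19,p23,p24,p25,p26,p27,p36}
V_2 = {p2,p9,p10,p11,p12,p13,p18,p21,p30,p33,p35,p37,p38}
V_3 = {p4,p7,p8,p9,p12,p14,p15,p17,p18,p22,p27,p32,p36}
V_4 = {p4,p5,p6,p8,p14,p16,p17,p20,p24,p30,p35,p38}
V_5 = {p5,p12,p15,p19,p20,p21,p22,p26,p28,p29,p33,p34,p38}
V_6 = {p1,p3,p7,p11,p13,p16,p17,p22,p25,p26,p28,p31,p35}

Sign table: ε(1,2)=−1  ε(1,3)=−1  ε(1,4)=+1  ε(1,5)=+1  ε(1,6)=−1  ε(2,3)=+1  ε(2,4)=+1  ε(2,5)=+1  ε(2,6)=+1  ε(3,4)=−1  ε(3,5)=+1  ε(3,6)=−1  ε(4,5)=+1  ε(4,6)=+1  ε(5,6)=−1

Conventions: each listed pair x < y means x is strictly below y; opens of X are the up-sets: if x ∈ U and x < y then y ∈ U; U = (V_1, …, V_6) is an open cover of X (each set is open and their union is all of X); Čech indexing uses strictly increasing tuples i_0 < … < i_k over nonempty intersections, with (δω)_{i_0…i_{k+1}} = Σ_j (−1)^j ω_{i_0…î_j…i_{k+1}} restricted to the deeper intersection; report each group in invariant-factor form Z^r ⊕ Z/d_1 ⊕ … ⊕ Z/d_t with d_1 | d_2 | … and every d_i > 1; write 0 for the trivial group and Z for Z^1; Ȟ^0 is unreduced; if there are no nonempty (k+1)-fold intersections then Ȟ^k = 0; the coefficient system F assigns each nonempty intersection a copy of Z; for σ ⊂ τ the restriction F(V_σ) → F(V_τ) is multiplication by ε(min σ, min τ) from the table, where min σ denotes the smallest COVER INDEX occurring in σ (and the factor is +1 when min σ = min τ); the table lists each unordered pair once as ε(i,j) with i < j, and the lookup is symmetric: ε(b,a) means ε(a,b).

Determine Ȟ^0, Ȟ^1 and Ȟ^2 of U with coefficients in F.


Ȟ^0(U;F) ≅ 0, Ȟ^1(U;F) ≅ Z/2, Ȟ^2(U;F) ≅ Z

nonempty intersections:
  V12={p2,p13,p18} V13={p4,p18,p27,p36} V14={p4,p5,p24} V15={p5,p19,p26} V16={p13,p25,p26} V23={p9,p12,p18} V24={p30,p35,p38} V25={p12,p21,p33,p38} V26={p11,p13,p35} V34={p4,p8,p14,p17} V35={p12,p15,p22} V36={p7,p17,p22} V45={p5,p20,p38} V46={p16,p17,p35} V56={p22,p26,p28}
  V123={p18} V126={p13} V134={p4} V145={p5} V156={p26} V235={p12} V245={p38} V246={p35} V346={p17} V356={p22}
C dims 6,15,10; δ0: rk 6, SNF 1^5·2; δ1: rk 9, SNF 1^9
Ȟ^0: (6−6)−0=0 ⇒ 0
Ȟ^1: (15−9)−6=0 plus torsion [2] ⇒ Z/2
Ȟ^2: (10−0)−9=1 ⇒ Z


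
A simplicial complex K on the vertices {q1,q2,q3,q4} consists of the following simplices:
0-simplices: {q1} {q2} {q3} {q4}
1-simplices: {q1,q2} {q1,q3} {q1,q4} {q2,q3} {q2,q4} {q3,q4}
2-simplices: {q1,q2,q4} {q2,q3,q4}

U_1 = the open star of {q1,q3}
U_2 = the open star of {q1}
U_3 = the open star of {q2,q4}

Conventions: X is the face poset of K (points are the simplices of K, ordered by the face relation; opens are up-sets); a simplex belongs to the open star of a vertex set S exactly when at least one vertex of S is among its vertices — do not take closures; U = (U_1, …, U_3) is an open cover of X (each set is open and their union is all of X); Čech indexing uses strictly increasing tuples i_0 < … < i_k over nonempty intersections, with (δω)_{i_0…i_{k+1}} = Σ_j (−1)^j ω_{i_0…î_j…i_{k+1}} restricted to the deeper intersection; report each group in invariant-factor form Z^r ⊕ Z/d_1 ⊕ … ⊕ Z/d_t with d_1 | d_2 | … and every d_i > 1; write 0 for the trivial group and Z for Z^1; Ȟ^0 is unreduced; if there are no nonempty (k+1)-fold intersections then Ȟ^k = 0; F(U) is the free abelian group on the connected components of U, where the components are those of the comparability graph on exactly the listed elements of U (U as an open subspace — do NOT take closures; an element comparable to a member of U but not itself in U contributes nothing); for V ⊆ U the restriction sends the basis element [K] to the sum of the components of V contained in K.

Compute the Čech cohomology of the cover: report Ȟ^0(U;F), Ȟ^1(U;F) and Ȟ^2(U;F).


Ȟ^0(U;F) ≅ Z, Ȟ^1(U;F) ≅ Z, Ȟ^2(U;F) ≅ 0

intersection data:
  U1={{q1},{q3},{q1,q2},{q1,q3},{q1,q4},{q2,q3},{q3,q4},{q1,q2,q4},{q2,q3,q4}} U2={{q1},{q1,q2},{q1,q3},{q1,q4},{q1,q2,q4}} U3={{q2},{q4},{q1,q2},{q1,q4},{q2,q3},{q2,q4},{q3,q4},{q1,q2,q4},{q2,q3,q4}}
  U12={{q1},{q1,q2},{q1,q3},{q1,q4},{q1,q2,q4}} U13={{q1,q2},{q1,q4},{q2,q3},{q3,q4},{q1,q2,q4},{q2,q3,q4}} U23={{q1,q2},{q1,q4},{q1,q2,q4}}
  U123={{q1,q2},{q1,q4},{q1,q2,q4}}
components per intersection:
  U1: {{q1},{q3},{q1,q2},{q1,q3},{q1,q4},{q2,q3},{q3,q4},{q1,q2,q4},{q2,q3,q4}}
  U2: {{q1},{q1,q2},{q1,q3},{q1,q4},{q1,q2,q4}}
  U3: {{q2},{q4},{q1,q2},{q1,q4},{q2,q3},{q2,q4},{q3,q4},{q1,q2,q4},{q2,q3,q4}}
  U12: {{q1},{q1,q2},{q1,q3},{q1,q4},{q1,q2,q4}}
  U13: {{q1,q2},{q1,q4},{q1,q2,q4}} {{q2,q3},{q3,q4},{q2,q3,q4}}
  U23: {{q1,q2},{q1,q4},{q1,q2,q4}}
  U123: {{q1,q2},{q1,q4},{q1,q2,q4}}
C dims 3,4,1; δ0: rk 2, SNF 1^2; δ1: rk 1, SNF 1^1
Ȟ^0 = (3 − 2) − 0 = 1, so Ȟ^0 ≅ Z
Ȟ^1 = (4 − 1) − 2 = 1, so Ȟ^1 ≅ Z
Ȟ^2 = (1 − 0) − 1 = 0, so Ȟ^2 ≅ 0


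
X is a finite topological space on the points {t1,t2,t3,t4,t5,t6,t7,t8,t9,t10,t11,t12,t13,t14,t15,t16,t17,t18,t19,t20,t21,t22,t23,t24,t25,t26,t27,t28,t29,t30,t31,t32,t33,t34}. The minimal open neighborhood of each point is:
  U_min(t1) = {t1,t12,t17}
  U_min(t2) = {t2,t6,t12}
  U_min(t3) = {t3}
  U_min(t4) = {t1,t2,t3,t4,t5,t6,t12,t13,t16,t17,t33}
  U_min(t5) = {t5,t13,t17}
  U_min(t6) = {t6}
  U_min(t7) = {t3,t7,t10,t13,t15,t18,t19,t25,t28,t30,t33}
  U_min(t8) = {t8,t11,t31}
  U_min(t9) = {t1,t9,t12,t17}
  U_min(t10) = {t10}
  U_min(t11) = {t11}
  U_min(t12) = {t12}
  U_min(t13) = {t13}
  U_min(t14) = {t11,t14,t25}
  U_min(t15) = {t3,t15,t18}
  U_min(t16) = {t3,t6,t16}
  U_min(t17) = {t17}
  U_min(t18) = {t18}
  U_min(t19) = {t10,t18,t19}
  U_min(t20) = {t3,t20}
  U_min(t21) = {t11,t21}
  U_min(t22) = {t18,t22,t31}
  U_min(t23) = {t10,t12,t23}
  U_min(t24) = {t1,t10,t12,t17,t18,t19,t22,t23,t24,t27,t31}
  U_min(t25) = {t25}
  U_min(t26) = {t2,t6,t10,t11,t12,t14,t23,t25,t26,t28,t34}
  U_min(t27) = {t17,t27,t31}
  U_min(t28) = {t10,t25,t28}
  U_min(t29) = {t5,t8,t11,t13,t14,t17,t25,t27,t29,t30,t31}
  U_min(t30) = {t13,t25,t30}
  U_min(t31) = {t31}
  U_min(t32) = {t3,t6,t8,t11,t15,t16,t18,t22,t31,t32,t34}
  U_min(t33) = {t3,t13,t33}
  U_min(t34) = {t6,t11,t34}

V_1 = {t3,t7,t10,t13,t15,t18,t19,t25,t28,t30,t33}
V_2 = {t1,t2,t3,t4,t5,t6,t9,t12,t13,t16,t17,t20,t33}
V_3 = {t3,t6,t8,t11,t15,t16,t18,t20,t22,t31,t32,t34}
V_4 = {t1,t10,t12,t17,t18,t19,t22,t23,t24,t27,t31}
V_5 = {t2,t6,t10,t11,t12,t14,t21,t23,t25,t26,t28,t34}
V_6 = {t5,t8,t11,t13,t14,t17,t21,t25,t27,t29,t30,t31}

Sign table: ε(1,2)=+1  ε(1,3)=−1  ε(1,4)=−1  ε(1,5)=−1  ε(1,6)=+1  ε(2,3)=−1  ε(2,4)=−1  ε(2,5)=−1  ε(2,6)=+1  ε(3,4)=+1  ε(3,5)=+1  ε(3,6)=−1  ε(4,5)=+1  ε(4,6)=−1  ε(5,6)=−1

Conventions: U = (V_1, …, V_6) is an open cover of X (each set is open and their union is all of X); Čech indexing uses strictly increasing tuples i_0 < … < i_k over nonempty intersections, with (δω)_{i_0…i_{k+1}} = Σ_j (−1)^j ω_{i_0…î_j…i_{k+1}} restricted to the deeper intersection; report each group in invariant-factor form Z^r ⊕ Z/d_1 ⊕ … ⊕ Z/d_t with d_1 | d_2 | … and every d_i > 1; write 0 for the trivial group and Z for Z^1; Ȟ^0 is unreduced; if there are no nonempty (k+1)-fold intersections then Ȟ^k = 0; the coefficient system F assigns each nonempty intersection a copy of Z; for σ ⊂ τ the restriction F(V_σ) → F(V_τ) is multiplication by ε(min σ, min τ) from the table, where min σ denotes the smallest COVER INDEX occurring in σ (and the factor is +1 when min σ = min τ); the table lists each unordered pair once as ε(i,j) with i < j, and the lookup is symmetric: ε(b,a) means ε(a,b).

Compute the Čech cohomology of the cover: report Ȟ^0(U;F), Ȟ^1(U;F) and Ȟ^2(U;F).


Ȟ^0 = Z,  Ȟ^1 = 0,  Ȟ^2 = Z/2

intersection data:
  V12={t3,t13,t33} V13={t3,t15,t18} V14={t10,t18,t19} V15={t10,t25,t28} V16={t13,t25,t30} V23={t3,t6,t16,t20} V24={t1,t12,t17} V25={t2,t6,t12} V26={t5,t13,t17} V34={t18,t22,t31} V35={t6,t11,t34} V36={t8,t11,t31} V45={t10,t12,t23} V46={t17,t27,t31} V56={t11,t14,t21,t25}
  V123={t3} V126={t13} V134={t18} V145={t10} V156={t25} V235={t6} V245={t12} V246={t17} V346={t31} V356={t11}
C dims 6,15,10; δ0: rk 5, SNF 1^5; δ1: rk 10, SNF 1^9·2
Ȟ^0 = (6 − 5) − 0 = 1, so Ȟ^0 ≅ Z
Ȟ^1 = (15 − 10) − 5 = 0, so Ȟ^1 ≅ 0
Ȟ^2 = (10 − 0) − 10 = 0 plus torsion [2], so Ȟ^2 ≅ Z/2


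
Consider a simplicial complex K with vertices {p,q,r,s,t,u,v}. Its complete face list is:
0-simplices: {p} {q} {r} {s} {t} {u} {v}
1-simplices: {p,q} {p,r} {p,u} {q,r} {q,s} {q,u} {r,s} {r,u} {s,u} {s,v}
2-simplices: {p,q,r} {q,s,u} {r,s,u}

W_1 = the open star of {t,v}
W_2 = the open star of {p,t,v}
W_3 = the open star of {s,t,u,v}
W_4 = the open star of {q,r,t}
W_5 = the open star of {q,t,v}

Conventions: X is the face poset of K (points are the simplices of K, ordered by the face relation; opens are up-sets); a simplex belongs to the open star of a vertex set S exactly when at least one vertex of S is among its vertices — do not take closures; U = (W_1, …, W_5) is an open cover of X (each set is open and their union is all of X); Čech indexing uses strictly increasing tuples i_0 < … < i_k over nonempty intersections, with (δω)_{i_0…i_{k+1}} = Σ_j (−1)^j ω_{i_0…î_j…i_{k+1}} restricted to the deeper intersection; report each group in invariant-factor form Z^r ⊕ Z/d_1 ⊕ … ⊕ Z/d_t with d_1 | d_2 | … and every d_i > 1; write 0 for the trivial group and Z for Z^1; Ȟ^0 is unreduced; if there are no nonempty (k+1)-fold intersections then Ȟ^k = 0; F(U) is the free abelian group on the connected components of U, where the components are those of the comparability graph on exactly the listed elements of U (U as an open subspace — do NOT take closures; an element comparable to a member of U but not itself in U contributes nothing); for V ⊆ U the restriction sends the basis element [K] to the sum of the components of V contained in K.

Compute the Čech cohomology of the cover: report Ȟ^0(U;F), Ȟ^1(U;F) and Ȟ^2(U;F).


Ȟ^0 ≅ Z^2, Ȟ^1 ≅ Z^2 and Ȟ^2 ≅ 0

nerve of the cover:
  W1={{t},{v},{s,v}} W2={{p},{t},{v},{p,q},{p,r},{p,u},{s,v},{p,q,r}} W3={{s},{t},{u},{v},{p,u},{q,s},{q,u},{r,s},{r,u},{s,u},{s,v},{q,s,u},{r,s,u}} W4={{q},{r},{t},{p,q},{p,r},{q,r},{q,s},{q,u},{r,s},{r,u},{p,q,r},{q,s,u},{r,s,u}} W5={{q},{t},{v},{p,q},{q,r},{q,s},{q,u},{s,v},{p,q,r},{q,s,u}}
  W12={{t},{v},{s,v}} W13={{t},{v},{s,v}} W14={{t}} W15={{t},{v},{s,v}} W23={{t},{v},{p,u},{s,v}} W24={{t},{p,q},{p,r},{p,q,r}} W25={{t},{v},{p,q},{s,v},{p,q,r}} W34={{t},{q,s},{q,u},{r,s},{r,u},{q,s,u},{r,s,u}} W35={{t},{v},{q,s},{q,u},{s,v},{q,s,u}} W45={{q},{t},{p,q},{q,r},{q,s},{q,u},{p,q,r},{q,s,u}}
  W123={{t},{v},{s,v}} W124={{t}} W125={{t},{v},{s,v}} W134={{t}} W135={{t},{v},{s,v}} W145={{t}} W234={{t}} W235={{t},{v},{s,v}} W245={{t},{p,q},{p,q,r}} W345={{t},{q,s},{q,u},{q,s,u}}
  W1234={{t}} W1235={{t},{v},{s,v}} W1245={{t}} W1345={{t}} W2345={{t}}
  W12345={{t}}
components per intersection:
  W1: {{t}} {{v},{s,v}}
  W2: {{p},{p,q},{p,r},{p,u},{p,q,r}} {{t}} {{v},{s,v}}
  W3: {{s},{u},{v},{p,u},{q,s},{q,u},{r,s},{r,u},{s,u},{s,v},{q,s,u},{r,s,u}} {{t}}
  W4: {{q},{r},{p,q},{p,r},{q,r},{q,s},{q,u},{r,s},{r,u},{p,q,r},{q,s,u},{r,s,u}} {{t}}
  W5: {{q},{p,q},{q,r},{q,s},{q,u},{p,q,r},{q,s,u}} {{t}} {{v},{s,v}}
  W12: {{t}} {{v},{s,v}}
  W13: {{t}} {{v},{s,v}}
  W14: {{t}}
  W15: {{t}} {{v},{s,v}}
  W23: {{t}} {{v},{s,v}} {{p,u}}
  W24: {{t}} {{p,q},{p,r},{p,q,r}}
  W25: {{t}} {{v},{s,v}} {{p,q},{p,q,r}}
  W34: {{t}} {{q,s},{q,u},{q,s,u}} {{r,s},{r,u},{r,s,u}}
  W35: {{t}} {{v},{s,v}} {{q,s},{q,u},{q,s,u}}
  W45: {{q},{p,q},{q,r},{q,s},{q,u},{p,q,r},{q,s,u}} {{t}}
  W123: {{t}} {{v},{s,v}}
  W124: {{t}}
  W125: {{t}} {{v},{s,v}}
  W134: {{t}}
  W135: {{t}} {{v},{s,v}}
  W145: {{t}}
  W234: {{t}}
  W235: {{t}} {{v},{s,v}}
  W245: {{t}} {{p,q},{p,q,r}}
  W345: {{t}} {{q,s},{q,u},{q,s,u}}
  W1234: {{t}}
  W1235: {{t}} {{v},{s,v}}
  W1245: {{t}}
  W1345: {{t}}
  W2345: {{t}}
  W12345: {{t}}
C dims 12,23,16,6; δ0: rk 10, SNF 1^10; δ1: rk 11, SNF 1^11; δ2: rk 5, SNF 1^5
Ȟ^0 = (12 − 10) − 0 = 2, so Ȟ^0 ≅ Z^2
Ȟ^1 = (23 − 11) − 10 = 2, so Ȟ^1 ≅ Z^2
Ȟ^2 = (16 − 5) − 11 = 0, so Ȟ^2 ≅ 0


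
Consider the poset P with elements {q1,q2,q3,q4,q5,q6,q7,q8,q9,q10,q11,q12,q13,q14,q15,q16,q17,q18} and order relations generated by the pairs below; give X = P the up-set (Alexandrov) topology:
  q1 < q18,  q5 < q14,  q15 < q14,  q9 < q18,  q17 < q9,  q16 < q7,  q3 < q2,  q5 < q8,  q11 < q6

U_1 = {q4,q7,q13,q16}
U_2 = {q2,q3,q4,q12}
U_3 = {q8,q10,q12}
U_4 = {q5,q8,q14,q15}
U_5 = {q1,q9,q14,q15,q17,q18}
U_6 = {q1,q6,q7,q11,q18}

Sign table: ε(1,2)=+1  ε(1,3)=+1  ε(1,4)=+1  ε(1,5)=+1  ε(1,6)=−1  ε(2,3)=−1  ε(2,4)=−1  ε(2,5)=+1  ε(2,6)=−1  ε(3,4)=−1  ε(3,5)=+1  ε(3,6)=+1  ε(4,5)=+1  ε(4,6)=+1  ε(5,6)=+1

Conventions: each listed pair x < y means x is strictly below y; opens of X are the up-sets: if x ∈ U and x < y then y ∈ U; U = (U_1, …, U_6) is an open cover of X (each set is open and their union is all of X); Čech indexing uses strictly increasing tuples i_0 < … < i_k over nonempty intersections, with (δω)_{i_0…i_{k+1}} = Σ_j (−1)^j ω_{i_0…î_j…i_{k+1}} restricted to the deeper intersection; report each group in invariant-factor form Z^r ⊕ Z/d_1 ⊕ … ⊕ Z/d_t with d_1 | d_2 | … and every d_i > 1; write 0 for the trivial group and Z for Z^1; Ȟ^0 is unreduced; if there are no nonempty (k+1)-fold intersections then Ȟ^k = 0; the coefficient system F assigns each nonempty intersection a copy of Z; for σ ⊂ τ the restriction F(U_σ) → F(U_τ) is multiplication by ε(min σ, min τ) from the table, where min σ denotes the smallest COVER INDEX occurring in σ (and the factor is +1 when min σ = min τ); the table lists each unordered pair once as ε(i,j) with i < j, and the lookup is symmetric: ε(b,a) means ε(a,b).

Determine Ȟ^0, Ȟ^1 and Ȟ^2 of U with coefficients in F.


nerve simplices:
  U12={q4} U16={q7} U23={q12} U34={q8} U45={q14,q15} U56={q1,q18}
C dims 6,6; δ0: rk 6, SNF 1^5·2
degree 0: 6−6−0 = 0 → Ȟ^0 ≅ 0
degree 1: 6−0−6 = 0 plus torsion [2] → Ȟ^1 ≅ Z/2
degree 2: 0−0−0 = 0 → Ȟ^2 ≅ 0

Ȟ^0 = 0,  Ȟ^1 = Z/2,  Ȟ^2 = 0


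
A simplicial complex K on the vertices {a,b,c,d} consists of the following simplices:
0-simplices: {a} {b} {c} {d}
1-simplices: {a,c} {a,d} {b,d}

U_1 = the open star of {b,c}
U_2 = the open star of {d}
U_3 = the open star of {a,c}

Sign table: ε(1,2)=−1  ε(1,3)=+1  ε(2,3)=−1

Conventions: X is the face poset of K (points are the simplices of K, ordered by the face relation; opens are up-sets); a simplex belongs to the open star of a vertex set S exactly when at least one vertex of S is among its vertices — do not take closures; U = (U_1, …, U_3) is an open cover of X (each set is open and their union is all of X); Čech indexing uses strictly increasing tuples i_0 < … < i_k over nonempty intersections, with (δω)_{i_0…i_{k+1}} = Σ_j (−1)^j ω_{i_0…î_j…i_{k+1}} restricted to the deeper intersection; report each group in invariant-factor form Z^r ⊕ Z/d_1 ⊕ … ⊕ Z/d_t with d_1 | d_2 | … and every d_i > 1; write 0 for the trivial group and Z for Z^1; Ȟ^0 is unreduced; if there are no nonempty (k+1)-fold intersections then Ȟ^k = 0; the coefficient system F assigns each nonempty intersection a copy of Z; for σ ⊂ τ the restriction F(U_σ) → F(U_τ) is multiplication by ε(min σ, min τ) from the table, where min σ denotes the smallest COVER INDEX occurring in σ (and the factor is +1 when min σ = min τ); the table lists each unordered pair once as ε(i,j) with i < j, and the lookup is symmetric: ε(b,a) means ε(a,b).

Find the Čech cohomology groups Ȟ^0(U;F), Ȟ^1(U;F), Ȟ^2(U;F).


nonempty intersections:
  U1={{b},{c},{a,c},{b,d}} U2={{d},{a,d},{b,d}} U3={{a},{c},{a,c},{a,d}}
  U12={{b,d}} U13={{c},{a,c}} U23={{a,d}}
C dims 3,3; δ0: rk 2, SNF 1^2
Ȟ^0: (3−2)−0=1 ⇒ Z
Ȟ^1: (3−0)−2=1 ⇒ Z
Ȟ^2: (0−0)−0=0 ⇒ 0

Ȟ^0 ≅ Z,  Ȟ^1 ≅ Z,  Ȟ^2 ≅ 0


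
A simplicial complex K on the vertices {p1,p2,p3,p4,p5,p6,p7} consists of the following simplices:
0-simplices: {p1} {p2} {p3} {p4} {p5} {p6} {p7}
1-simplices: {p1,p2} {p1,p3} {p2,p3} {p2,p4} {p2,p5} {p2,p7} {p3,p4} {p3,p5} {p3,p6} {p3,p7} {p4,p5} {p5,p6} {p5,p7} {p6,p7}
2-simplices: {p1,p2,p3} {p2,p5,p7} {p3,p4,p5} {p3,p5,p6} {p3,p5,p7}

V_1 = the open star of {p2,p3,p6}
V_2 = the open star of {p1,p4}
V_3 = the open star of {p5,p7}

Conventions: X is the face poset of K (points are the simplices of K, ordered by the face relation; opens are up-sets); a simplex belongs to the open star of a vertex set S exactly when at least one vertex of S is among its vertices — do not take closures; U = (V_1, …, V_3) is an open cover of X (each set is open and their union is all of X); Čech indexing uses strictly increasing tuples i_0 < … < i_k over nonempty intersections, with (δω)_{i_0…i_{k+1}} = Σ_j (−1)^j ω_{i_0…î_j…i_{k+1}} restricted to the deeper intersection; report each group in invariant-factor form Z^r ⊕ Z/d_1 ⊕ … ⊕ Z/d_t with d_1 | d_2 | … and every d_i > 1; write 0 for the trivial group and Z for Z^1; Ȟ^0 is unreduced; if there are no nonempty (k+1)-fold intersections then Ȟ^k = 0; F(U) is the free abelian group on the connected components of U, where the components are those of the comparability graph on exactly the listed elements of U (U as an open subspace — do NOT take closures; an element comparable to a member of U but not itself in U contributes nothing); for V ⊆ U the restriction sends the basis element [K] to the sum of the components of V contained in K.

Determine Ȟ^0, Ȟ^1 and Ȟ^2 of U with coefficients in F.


Ȟ^0 = Z, Ȟ^1 = Z^3 and Ȟ^2 = 0

nonempty overlaps:
  V1={{p2},{p3},{p6},{p1,p2},{p1,p3},{p2,p3},{p2,p4},{p2,p5},{p2,p7},{p3,p4},{p3,p5},{p3,p6},{p3,p7},{p5,p6},{p6,p7},{p1,p2,p3},{p2,p5,p7},{p3,p4,p5},{p3,p5,p6},{p3,p5,p7}} V2={{p1},{p4},{p1,p2},{p1,p3},{p2,p4},{p3,p4},{p4,p5},{p1,p2,p3},{p3,p4,p5}} V3={{p5},{p7},{p2,p5},{p2,p7},{p3,p5},{p3,p7},{p4,p5},{p5,p6},{p5,p7},{p6,p7},{p2,p5,p7},{p3,p4,p5},{p3,p5,p6},{p3,p5,p7}}
  V12={{p1,p2},{p1,p3},{p2,p4},{p3,p4},{p1,p2,p3},{p3,p4,p5}} V13={{p2,p5},{p2,p7},{p3,p5},{p3,p7},{p5,p6},{p6,p7},{p2,p5,p7},{p3,p4,p5},{p3,p5,p6},{p3,p5,p7}} V23={{p4,p5},{p3,p4,p5}}
  V123={{p3,p4,p5}}
components per intersection:
  V1: {{p2},{p3},{p6},{p1,p2},{p1,p3},{p2,p3},{p2,p4},{p2,p5},{p2,p7},{p3,p4},{p3,p5},{p3,p6},{p3,p7},{p5,p6},{p6,p7},{p1,p2,p3},{p2,p5,p7},{p3,p4,p5},{p3,p5,p6},{p3,p5,p7}}
  V2: {{p1},{p1,p2},{p1,p3},{p1,p2,p3}} {{p4},{p2,p4},{p3,p4},{p4,p5},{p3,p4,p5}}
  V3: {{p5},{p7},{p2,p5},{p2,p7},{p3,p5},{p3,p7},{p4,p5},{p5,p6},{p5,p7},{p6,p7},{p2,p5,p7},{p3,p4,p5},{p3,p5,p6},{p3,p5,p7}}
  V12: {{p1,p2},{p1,p3},{p1,p2,p3}} {{p2,p4}} {{p3,p4},{p3,p4,p5}}
  V13: {{p2,p5},{p2,p7},{p2,p5,p7}} {{p3,p5},{p3,p7},{p5,p6},{p3,p4,p5},{p3,p5,p6},{p3,p5,p7}} {{p6,p7}}
  V23: {{p4,p5},{p3,p4,p5}}
  V123: {{p3,p4,p5}}
C dims 4,7,1; δ0: rk 3, SNF 1^3; δ1: rk 1, SNF 1^1
degree 0: 4−3−0 = 1 → Ȟ^0 ≅ Z
degree 1: 7−1−3 = 3 → Ȟ^1 ≅ Z^3
degree 2: 1−0−1 = 0 → Ȟ^2 ≅ 0


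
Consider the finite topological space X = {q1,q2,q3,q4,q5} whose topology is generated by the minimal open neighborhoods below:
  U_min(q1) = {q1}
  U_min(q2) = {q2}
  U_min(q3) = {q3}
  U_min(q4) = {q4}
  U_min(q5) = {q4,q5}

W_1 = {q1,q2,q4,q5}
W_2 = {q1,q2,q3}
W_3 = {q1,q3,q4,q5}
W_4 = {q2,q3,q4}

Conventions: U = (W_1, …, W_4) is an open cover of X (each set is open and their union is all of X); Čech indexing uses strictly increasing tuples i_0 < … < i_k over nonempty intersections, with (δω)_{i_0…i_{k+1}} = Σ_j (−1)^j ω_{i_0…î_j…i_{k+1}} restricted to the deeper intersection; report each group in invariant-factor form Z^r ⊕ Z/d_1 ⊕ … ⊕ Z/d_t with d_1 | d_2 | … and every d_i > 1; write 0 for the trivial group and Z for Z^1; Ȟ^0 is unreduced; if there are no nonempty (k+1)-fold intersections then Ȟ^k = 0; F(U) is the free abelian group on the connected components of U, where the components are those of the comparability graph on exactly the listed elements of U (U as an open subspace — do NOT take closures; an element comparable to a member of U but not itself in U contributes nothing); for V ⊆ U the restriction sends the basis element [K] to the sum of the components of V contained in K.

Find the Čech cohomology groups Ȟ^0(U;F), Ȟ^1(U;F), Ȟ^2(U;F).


Ȟ^0(U;F) ≅ Z^4; Ȟ^1(U;F) ≅ 0; Ȟ^2(U;F) ≅ 0

intersection data:
  W12={q1,q2} W13={q1,q4,q5} W14={q2,q4} W23={q1,q3} W24={q2,q3} W34={q3,q4}
  W123={q1} W124={q2} W134={q4} W234={q3}
components per intersection:
  W1: {q1} {q2} {q4,q5}
  W2: {q1} {q2} {q3}
  W3: {q1} {q3} {q4,q5}
  W4: {q2} {q3} {q4}
  W12: {q1} {q2}
  W13: {q1} {q4,q5}
  W14: {q2} {q4}
  W23: {q1} {q3}
  W24: {q2} {q3}
  W34: {q3} {q4}
  W123: {q1}
  W124: {q2}
  W134: {q4}
  W234: {q3}
C dims 12,12,4; δ0: rk 8, SNF 1^8; δ1: rk 4, SNF 1^4
Ȟ^0 = (12 − 8) − 0 = 4, so Ȟ^0 ≅ Z^4
Ȟ^1 = (12 − 4) − 8 = 0, so Ȟ^1 ≅ 0
Ȟ^2 = (4 − 0) − 4 = 0, so Ȟ^2 ≅ 0


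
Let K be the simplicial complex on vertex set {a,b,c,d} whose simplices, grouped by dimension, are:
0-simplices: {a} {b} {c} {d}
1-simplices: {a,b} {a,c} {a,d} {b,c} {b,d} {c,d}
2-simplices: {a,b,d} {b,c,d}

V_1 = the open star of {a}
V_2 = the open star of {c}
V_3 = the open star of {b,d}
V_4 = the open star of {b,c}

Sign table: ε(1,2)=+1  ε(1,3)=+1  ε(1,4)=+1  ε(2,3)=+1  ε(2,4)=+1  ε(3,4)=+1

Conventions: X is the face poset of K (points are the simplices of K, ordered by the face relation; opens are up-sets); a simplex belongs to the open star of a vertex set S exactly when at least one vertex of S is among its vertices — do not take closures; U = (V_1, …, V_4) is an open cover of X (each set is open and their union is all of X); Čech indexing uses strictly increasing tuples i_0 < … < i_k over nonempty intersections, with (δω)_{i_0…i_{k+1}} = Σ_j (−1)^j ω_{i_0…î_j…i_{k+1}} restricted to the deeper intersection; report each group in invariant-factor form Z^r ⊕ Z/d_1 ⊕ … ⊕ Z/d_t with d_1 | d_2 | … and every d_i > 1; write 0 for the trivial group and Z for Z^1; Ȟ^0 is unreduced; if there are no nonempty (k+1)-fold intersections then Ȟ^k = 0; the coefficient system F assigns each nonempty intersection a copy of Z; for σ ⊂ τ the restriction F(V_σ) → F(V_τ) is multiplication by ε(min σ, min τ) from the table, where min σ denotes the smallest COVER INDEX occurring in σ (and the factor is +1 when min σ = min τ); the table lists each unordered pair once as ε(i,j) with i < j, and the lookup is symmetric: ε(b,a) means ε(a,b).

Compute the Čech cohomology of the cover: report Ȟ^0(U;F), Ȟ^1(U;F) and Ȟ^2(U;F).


nonempty intersections:
  V1={{a},{a,b},{a,c},{a,d},{a,b,d}} V2={{c},{a,c},{b,c},{c,d},{b,c,d}} V3={{b},{d},{a,b},{a,d},{b,c},{b,d},{c,d},{a,b,d},{b,c,d}} V4={{b},{c},{a,b},{a,c},{b,c},{b,d},{c,d},{a,b,d},{b,c,d}}
  V12={{a,c}} V13={{a,b},{a,d},{a,b,d}} V14={{a,b},{a,c},{a,b,d}} V23={{b,c},{c,d},{b,c,d}} V24={{c},{a,c},{b,c},{c,d},{b,c,d}} V34={{b},{a,b},{b,c},{b,d},{c,d},{a,b,d},{b,c,d}}
  V124={{a,c}} V134={{a,b},{a,b,d}} V234={{b,c},{c,d},{b,c,d}}
C dims 4,6,3; δ0: rk 3, SNF 1^3; δ1: rk 3, SNF 1^3
Ȟ^0: (4−3)−0=1 ⇒ Z
Ȟ^1: (6−3)−3=0 ⇒ 0
Ȟ^2: (3−0)−3=0 ⇒ 0

Ȟ^0 = Z,  Ȟ^1 = 0,  Ȟ^2 = 0


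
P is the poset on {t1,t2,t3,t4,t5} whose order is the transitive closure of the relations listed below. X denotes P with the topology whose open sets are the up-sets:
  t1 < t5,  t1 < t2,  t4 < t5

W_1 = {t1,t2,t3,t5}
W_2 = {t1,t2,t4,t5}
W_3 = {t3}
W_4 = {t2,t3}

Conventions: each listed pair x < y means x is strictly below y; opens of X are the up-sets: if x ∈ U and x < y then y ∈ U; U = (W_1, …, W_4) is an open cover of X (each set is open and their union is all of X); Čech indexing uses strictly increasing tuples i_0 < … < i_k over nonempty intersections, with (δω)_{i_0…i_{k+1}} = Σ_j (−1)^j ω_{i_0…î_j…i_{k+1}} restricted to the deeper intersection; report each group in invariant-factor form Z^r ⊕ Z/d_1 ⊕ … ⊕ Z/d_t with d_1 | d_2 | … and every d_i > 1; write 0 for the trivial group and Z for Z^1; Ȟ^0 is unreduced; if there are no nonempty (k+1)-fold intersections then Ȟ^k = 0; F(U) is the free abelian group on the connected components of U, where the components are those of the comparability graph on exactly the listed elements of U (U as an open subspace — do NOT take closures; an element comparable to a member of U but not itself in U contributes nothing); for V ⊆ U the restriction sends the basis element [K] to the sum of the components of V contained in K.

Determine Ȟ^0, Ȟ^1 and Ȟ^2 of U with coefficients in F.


nerve of the cover:
  W12={t1,t2,t5} W13={t3} W14={t2,t3} W24={t2} W34={t3}
  W124={t2} W134={t3}
components per intersection:
  W1: {t1,t2,t5} {t3}
  W2: {t1,t2,t4,t5}
  W3: {t3}
  W4: {t2} {t3}
  W12: {t1,t2,t5}
  W13: {t3}
  W14: {t2} {t3}
  W24: {t2}
  W34: {t3}
  W124: {t2}
  W134: {t3}
C dims 6,6,2; δ0: rk 4, SNF 1^4; δ1: rk 2, SNF 1^2
Ȟ^0 = (6 − 4) − 0 = 2, so Ȟ^0 ≅ Z^2
Ȟ^1 = (6 − 2) − 4 = 0, so Ȟ^1 ≅ 0
Ȟ^2 = (2 − 0) − 2 = 0, so Ȟ^2 ≅ 0

Ȟ^0(U;F) ≅ Z^2,  Ȟ^1(U;F) ≅ 0,  Ȟ^2(U;F) ≅ 0


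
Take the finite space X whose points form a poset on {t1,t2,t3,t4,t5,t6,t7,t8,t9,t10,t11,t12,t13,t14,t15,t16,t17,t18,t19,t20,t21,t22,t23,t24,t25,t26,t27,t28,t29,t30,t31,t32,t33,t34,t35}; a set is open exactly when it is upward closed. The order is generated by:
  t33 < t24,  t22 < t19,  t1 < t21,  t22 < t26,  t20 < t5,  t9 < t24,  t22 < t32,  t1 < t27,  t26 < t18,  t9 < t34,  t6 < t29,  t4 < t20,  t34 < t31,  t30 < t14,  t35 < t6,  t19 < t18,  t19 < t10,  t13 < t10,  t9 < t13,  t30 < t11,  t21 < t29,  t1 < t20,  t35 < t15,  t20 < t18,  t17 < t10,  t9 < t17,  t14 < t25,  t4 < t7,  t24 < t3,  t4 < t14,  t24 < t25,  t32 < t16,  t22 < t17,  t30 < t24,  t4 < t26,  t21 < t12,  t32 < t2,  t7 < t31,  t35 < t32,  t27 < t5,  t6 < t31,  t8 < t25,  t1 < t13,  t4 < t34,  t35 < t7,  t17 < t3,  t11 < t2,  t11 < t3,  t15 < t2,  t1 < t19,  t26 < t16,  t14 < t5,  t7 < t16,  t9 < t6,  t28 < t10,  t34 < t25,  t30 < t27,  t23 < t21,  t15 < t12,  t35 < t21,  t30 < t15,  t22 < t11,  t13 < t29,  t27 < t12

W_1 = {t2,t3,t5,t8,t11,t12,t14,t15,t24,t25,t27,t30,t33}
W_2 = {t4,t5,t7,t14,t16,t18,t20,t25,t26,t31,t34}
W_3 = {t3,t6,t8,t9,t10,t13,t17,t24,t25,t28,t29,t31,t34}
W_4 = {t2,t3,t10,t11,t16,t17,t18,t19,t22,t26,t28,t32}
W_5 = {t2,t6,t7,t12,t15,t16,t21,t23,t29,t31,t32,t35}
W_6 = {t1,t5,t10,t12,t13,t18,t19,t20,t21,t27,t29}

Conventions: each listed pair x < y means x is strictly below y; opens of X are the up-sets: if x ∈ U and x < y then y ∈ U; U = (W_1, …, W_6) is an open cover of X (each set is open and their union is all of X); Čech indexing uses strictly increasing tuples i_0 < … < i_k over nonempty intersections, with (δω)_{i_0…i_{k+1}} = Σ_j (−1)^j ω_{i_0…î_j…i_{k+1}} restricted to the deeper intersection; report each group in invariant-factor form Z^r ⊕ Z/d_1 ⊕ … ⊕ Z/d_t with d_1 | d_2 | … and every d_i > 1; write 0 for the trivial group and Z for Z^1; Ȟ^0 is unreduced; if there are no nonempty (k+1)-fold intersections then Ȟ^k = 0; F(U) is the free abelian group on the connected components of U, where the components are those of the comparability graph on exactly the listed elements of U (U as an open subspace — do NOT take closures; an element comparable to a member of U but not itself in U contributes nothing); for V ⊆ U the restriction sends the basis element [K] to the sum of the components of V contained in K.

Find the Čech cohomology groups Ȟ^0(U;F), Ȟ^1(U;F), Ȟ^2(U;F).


Ȟ^0(U;F) ≅ Z; Ȟ^1(U;F) ≅ 0; Ȟ^2(U;F) ≅ Z/2

nonempty overlaps:
  W12={t5,t14,t25} W13={t3,t8,t24,t25} W14={t2,t3,t11} W15={t2,t12,t15} W16={t5,t12,t27} W23={t25,t31,t34} W24={t16,t18,t26} W25={t7,t16,t31} W26={t5,t18,t20} W34={t3,t10,t17,t28} W35={t6,t29,t31} W36={t10,t13,t29} W45={t2,t16,t32} W46={t10,t18,t19} W56={t12,t21,t29}
  W123={t25} W126={t5} W134={t3} W145={t2} W156={t12} W235={t31} W245={t16} W246={t18} W346={t10} W356={t29}
components per intersection:
  W1: {t2,t3,t5,t8,t11,t12,t14,t15,t24,t25,t27,t30,t33}
  W2: {t4,t5,t7,t14,t16,t18,t20,t25,t26,t31,t34}
  W3: {t3,t6,t8,t9,t10,t13,t17,t24,t25,t28,t29,t31,t34}
  W4: {t2,t3,t10,t11,t16,t17,t18,t19,t22,t26,t28,t32}
  W5: {t2,t6,t7,t12,t15,t16,t21,t23,t29,t31,t32,t35}
  W6: {t1,t5,t10,t12,t13,t18,t19,t20,t21,t27,t29}
  W12: {t5,t14,t25}
  W13: {t3,t8,t24,t25}
  W14: {t2,t3,t11}
  W15: {t2,t12,t15}
  W16: {t5,t12,t27}
  W23: {t25,t31,t34}
  W24: {t16,t18,t26}
  W25: {t7,t16,t31}
  W26: {t5,t18,t20}
  W34: {t3,t10,t17,t28}
  W35: {t6,t29,t31}
  W36: {t10,t13,t29}
  W45: {t2,t16,t32}
  W46: {t10,t18,t19}
  W56: {t12,t21,t29}
  W123: {t25}
  W126: {t5}
  W134: {t3}
  W145: {t2}
  W156: {t12}
  W235: {t31}
  W245: {t16}
  W246: {t18}
  W346: {t10}
  W356: {t29}
C dims 6,15,10; δ0: rk 5, SNF 1^5; δ1: rk 10, SNF 1^9·2
degree 0: 6−5−0 = 1 → Ȟ^0 ≅ Z
degree 1: 15−10−5 = 0 → Ȟ^1 ≅ 0
degree 2: 10−0−10 = 0 plus torsion [2] → Ȟ^2 ≅ Z/2


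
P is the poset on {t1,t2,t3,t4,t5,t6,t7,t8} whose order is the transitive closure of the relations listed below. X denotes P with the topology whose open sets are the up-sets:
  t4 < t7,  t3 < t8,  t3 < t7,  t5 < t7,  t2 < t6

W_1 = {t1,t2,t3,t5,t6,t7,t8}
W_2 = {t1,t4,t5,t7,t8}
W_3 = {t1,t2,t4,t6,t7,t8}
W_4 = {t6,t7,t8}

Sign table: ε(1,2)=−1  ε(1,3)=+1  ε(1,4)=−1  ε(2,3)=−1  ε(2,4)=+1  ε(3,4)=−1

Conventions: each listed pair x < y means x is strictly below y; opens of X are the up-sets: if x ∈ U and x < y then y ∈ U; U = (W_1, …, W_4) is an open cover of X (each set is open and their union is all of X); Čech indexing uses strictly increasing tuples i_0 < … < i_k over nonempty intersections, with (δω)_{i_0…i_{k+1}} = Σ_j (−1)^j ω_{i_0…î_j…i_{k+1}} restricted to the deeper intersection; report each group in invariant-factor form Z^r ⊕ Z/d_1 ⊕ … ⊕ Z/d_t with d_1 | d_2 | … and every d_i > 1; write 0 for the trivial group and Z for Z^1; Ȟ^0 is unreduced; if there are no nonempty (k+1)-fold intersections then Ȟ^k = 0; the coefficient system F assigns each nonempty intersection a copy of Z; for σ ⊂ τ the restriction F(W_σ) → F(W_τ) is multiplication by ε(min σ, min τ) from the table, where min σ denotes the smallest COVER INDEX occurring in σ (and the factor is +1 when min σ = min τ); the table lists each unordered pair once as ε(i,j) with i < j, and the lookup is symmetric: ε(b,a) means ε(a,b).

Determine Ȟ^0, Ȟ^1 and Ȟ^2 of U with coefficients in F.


nonempty overlaps:
  W12={t1,t5,t7,t8} W13={t1,t2,t6,t7,t8} W14={t6,t7,t8} W23={t1,t4,t7,t8} W24={t7,t8} W34={t6,t7,t8}
  W123={t1,t7,t8} W124={t7,t8} W134={t6,t7,t8} W234={t7,t8}
  W1234={t7,t8}
C dims 4,6,4,1; δ0: rk 3, SNF 1^3; δ1: rk 3, SNF 1^3; δ2: rk 1, SNF 1^1
degree 0: 4−3−0 = 1 → Ȟ^0 ≅ Z
degree 1: 6−3−3 = 0 → Ȟ^1 ≅ 0
degree 2: 4−1−3 = 0 → Ȟ^2 ≅ 0

Ȟ^0(U;F) ≅ Z,  Ȟ^1(U;F) ≅ 0,  Ȟ^2(U;F) ≅ 0


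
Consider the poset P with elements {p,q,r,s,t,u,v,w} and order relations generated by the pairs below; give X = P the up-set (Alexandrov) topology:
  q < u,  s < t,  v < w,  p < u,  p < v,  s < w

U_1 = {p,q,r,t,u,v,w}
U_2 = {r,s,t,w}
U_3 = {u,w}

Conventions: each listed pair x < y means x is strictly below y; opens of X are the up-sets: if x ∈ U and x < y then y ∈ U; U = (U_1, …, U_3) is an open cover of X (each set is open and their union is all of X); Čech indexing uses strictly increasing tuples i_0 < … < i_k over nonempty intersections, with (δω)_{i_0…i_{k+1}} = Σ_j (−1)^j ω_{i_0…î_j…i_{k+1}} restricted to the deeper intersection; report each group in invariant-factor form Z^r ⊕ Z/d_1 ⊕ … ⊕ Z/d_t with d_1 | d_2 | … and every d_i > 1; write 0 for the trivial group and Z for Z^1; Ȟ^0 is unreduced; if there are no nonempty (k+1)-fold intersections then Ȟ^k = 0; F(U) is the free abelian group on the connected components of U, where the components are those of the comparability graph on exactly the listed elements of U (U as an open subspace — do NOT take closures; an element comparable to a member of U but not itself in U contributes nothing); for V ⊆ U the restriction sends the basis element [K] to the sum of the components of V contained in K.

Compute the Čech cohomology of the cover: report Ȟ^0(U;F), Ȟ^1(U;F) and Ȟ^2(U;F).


nerve simplices:
  U12={r,t,w} U13={u,w} U23={w}
  U123={w}
components per intersection:
  U1: {p,q,u,v,w} {r} {t}
  U2: {r} {s,t,w}
  U3: {u} {w}
  U12: {r} {t} {w}
  U13: {u} {w}
  U23: {w}
  U123: {w}
C dims 7,6,1; δ0: rk 5, SNF 1^5; δ1: rk 1, SNF 1^1
degree 0: 7−5−0 = 2 → Ȟ^0 ≅ Z^2
degree 1: 6−1−5 = 0 → Ȟ^1 ≅ 0
degree 2: 1−0−1 = 0 → Ȟ^2 ≅ 0

Ȟ^0(U;F) ≅ Z^2, Ȟ^1(U;F) ≅ 0, Ȟ^2(U;F) ≅ 0


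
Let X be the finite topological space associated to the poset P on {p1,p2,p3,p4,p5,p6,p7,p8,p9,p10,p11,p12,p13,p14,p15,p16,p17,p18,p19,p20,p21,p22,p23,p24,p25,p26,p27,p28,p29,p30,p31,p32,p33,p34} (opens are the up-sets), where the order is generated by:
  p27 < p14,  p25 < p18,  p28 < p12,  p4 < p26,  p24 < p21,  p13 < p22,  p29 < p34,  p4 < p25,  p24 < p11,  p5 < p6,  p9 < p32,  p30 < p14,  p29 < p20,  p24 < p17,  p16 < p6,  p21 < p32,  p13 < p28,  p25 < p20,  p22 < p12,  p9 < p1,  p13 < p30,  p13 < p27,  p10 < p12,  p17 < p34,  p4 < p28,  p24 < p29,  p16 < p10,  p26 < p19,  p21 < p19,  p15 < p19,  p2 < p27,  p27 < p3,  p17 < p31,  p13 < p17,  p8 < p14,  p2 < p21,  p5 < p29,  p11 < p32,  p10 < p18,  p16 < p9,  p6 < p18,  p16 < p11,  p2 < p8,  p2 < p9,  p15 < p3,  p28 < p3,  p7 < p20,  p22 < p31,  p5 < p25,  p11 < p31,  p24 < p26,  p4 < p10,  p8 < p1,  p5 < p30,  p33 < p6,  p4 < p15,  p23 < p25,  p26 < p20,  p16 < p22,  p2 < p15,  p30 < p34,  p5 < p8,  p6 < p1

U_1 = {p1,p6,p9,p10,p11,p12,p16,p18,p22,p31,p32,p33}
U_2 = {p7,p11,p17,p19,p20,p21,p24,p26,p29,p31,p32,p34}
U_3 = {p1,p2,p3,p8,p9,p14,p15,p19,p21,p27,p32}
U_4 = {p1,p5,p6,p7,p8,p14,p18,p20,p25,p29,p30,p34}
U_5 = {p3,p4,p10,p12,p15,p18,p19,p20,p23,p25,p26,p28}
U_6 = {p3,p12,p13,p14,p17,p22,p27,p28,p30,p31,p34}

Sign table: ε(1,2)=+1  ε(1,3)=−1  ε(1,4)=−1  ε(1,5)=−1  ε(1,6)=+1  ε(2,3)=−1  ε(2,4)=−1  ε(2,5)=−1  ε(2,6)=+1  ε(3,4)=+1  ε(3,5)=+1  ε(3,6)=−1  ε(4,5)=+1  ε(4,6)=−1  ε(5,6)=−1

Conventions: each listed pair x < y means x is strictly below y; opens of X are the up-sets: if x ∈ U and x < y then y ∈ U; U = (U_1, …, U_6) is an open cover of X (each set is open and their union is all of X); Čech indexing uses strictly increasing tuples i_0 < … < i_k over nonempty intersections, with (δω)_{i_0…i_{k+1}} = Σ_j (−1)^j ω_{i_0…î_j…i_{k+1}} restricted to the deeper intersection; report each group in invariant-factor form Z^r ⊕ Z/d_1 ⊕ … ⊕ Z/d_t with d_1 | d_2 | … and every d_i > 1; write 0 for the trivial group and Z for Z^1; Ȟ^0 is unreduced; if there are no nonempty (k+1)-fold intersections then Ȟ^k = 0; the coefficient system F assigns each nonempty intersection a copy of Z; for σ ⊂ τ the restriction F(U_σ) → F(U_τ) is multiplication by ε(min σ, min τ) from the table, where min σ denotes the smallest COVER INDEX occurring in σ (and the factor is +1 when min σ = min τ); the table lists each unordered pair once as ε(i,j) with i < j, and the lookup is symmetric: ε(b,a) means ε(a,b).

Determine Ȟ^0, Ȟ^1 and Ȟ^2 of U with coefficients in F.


Ȟ^0(U;F) ≅ Z, Ȟ^1(U;F) ≅ 0, Ȟ^2(U;F) ≅ Z/2

nonempty intersections:
  U12={p11,p31,p32} U13={p1,p9,p32} U14={p1,p6,p18} U15={p10,p12,p18} U16={p12,p22,p31} U23={p19,p21,p32} U24={p7,p20,p29,p34} U25={p19,p20,p26} U26={p17,p31,p34} U34={p1,p8,p14} U35={p3,p15,p19} U36={p3,p14,p27} U45={p18,p20,p25} U46={p14,p30,p34} U56={p3,p12,p28}
  U123={p32} U126={p31} U134={p1} U145={p18} U156={p12} U235={p19} U245={p20} U246={p34} U346={p14} U356={p3}
C dims 6,15,10; δ0: rk 5, SNF 1^5; δ1: rk 10, SNF 1^9·2
Ȟ^0: (6−5)−0=1 ⇒ Z
Ȟ^1: (15−10)−5=0 ⇒ 0
Ȟ^2: (10−0)−10=0 plus torsion [2] ⇒ Z/2


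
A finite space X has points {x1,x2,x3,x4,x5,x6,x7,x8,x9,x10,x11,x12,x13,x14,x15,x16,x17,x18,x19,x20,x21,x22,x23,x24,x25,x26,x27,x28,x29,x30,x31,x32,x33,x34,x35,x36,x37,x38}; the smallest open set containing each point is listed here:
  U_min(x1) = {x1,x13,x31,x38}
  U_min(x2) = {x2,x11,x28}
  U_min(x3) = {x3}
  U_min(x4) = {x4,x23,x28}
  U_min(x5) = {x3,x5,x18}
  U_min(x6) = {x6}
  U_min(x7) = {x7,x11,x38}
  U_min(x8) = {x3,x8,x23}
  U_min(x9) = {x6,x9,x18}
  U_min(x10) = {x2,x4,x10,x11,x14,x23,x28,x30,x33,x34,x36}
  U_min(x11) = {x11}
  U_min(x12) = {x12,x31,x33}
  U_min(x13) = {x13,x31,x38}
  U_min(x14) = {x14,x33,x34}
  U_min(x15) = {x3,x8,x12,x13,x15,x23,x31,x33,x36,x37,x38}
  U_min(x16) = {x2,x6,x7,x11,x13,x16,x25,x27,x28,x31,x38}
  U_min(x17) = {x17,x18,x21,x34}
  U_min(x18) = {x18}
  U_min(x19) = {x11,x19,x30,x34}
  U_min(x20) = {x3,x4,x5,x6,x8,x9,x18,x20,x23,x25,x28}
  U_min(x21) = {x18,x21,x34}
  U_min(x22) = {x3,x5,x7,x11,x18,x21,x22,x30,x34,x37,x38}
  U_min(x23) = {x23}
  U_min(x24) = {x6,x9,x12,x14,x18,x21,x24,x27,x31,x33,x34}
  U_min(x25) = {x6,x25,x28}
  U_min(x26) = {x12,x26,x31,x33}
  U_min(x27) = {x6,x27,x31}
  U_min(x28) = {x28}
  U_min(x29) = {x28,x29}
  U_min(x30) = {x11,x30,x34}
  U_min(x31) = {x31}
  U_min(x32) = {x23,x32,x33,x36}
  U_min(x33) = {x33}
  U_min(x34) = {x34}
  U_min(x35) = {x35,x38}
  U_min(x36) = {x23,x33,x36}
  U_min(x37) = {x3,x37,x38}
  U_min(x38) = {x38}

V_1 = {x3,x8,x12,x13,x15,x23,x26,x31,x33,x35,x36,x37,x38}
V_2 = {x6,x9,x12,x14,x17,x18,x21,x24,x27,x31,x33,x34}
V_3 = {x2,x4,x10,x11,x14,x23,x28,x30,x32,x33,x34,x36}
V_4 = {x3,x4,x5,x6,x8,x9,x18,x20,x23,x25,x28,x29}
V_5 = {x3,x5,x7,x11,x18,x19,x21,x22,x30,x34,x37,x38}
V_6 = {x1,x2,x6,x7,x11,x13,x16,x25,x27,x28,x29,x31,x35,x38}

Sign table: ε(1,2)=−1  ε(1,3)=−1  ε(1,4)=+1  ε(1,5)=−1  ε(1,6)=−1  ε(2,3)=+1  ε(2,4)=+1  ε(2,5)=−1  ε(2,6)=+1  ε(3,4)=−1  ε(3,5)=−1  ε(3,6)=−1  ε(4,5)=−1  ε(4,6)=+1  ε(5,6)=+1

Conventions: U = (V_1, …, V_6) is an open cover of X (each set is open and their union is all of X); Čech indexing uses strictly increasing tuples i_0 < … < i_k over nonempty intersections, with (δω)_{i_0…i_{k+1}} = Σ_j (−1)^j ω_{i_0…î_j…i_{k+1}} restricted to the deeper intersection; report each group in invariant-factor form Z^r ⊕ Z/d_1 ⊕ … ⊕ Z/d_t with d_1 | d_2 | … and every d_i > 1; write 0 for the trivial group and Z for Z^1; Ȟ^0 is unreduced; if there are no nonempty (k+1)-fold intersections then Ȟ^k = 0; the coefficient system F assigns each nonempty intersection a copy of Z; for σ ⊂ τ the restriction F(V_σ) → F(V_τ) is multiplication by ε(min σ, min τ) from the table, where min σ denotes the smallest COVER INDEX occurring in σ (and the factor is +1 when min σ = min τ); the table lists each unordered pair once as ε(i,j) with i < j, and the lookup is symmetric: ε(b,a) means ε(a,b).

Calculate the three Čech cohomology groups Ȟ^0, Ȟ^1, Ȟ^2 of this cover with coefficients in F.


Ȟ^0 ≅ 0, Ȟ^1 ≅ Z/2, Ȟ^2 ≅ Z

nerve simplices:
  V12={x12,x31,x33} V13={x23,x33,x36} V14={x3,x8,x23} V15={x3,x37,x38} V16={x13,x31,x35,x38} V23={x14,x33,x34} V24={x6,x9,x18} V25={x18,x21,x34} V26={x6,x27,x31} V34={x4,x23,x28} V35={x11,x30,x34} V36={x2,x11,x28} V45={x3,x5,x18} V46={x6,x25,x28,x29} V56={x7,x11,x38}
  V123={x33} V126={x31} V134={x23} V145={x3} V156={x38} V235={x34} V245={x18} V246={x6} V346={x28} V356={x11}
C dims 6,15,10; δ0: rk 6, SNF 1^5·2; δ1: rk 9, SNF 1^9
degree 0: 6−6−0 = 0 → Ȟ^0 ≅ 0
degree 1: 15−9−6 = 0 plus torsion [2] → Ȟ^1 ≅ Z/2
degree 2: 10−0−9 = 1 → Ȟ^2 ≅ Z
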